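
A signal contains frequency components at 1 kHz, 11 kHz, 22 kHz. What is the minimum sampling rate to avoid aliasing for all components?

The highest frequency component is f_max = 22 kHz.
Nyquist rate = 2 * f_max = 2 * 22 kHz = 44 kHz.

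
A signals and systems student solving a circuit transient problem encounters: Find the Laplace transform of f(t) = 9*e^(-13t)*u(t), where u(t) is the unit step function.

Standard Laplace transform pair:
e^(-at)*u(t) <-> 1/(s+a)
With a = 13: L{9*e^(-13t)*u(t)} = 9/(s+13), ROC: Re(s) > -13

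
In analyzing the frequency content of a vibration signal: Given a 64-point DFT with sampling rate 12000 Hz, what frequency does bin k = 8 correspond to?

The frequency of DFT bin k is: f_k = k * f_s / N
f_8 = 8 * 12000 / 64 = 1500 Hz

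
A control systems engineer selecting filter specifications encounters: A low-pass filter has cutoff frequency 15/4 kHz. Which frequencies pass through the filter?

A low-pass filter passes all frequencies below the cutoff frequency 15/4 kHz and attenuates higher frequencies.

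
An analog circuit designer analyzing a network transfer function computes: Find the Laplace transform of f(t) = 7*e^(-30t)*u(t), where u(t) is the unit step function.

Standard Laplace transform pair:
e^(-at)*u(t) <-> 1/(s+a)
With a = 30: L{7*e^(-30t)*u(t)} = 7/(s+30), ROC: Re(s) > -30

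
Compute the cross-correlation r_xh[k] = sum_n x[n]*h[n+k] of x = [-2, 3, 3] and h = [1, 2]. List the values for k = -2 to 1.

Both sequences indexed from 0 and zero outside their support.
Lags with overlap: k = -2 to 1.
  r_xh[-2] = x[2]*h[0] = 3
  r_xh[-1] = x[1]*h[0] + x[2]*h[1] = 9
  r_xh[0] = x[0]*h[0] + x[1]*h[1] = 4
  r_xh[1] = x[0]*h[1] = -4
r_xh = [3, 9, 4, -4] (for k = -2, ..., 1)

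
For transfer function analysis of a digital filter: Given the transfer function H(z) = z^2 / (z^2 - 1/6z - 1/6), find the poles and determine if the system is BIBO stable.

Poles are roots of the denominator: z^2 - 1/6z - 1/6 = 0.
Quadratic formula: z = [-(-1/6) +/- sqrt((-1/6)^2 - 4*(-1/6))] / 2
Discriminant = 1/36 + 2/3 = 25/36; sqrt = 5/6.
z = (1/6 +/- 5/6) / 2 => z = 1/2 or z = -1/3.
|p1| = 1/3, |p2| = 1/2.
For BIBO stability, all poles must lie inside the unit circle (|p| < 1).
System is STABLE since both |p| < 1.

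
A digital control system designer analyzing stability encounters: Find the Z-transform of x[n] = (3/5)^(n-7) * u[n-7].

Time-shifting property: if X(z) = Z{x[n]}, then Z{x[n-d]} = z^(-d) * X(z)
X(z) = z/(z - 3/5) for x[n] = (3/5)^n * u[n]
Z{x[n-7]} = z^(-7) * z/(z - 3/5) = z^(-6)/(z - 3/5)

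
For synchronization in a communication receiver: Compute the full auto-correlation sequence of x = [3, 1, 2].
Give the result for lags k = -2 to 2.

r_xx[k] = sum_m x[m]*x[m+k], indexed from 0, for k = -2 to 2:
  r_xx[-2] = x[2]*x[0] = 6
  r_xx[-1] = x[1]*x[0] + x[2]*x[1] = 5
  r_xx[0] = x[0]*x[0] + x[1]*x[1] + x[2]*x[2] = 14
  r_xx[1] = x[0]*x[1] + x[1]*x[2] = 5
  r_xx[2] = x[0]*x[2] = 6
r_xx = [6, 5, 14, 5, 6]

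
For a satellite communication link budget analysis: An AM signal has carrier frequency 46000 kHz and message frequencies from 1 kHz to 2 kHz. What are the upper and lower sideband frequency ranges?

Upper sideband (USB) = fc + [fm_low, fm_high] = 46000 + [1, 2] = [46001, 46002] kHz
Lower sideband (LSB) = fc - [fm_high, fm_low] = 46000 - [2, 1] = [45998, 45999] kHz
Total occupied spectrum: 45998 kHz to 46002 kHz (plus carrier at 46000 kHz)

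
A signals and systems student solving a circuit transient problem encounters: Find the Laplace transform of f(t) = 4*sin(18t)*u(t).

Standard pair: sin(wt)*u(t) <-> w/(s^2+w^2)
With w = 18: L{4*sin(18t)*u(t)} = 72/(s^2+324)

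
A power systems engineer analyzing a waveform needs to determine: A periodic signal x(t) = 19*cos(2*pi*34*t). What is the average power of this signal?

Average power of A*cos(wt) is A^2/2.
P = 19^2 / 2 = 361/2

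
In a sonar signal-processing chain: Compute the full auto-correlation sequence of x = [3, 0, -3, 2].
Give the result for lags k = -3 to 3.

r_xx[k] = sum_m x[m]*x[m+k], indexed from 0, for k = -3 to 3:
  r_xx[-3] = x[3]*x[0] = 6
  r_xx[-2] = x[2]*x[0] + x[3]*x[1] = -9
  r_xx[-1] = x[1]*x[0] + x[2]*x[1] + x[3]*x[2] = -6
  r_xx[0] = x[0]*x[0] + x[1]*x[1] + x[2]*x[2] + x[3]*x[3] = 22
  r_xx[1] = x[0]*x[1] + x[1]*x[2] + x[2]*x[3] = -6
  r_xx[2] = x[0]*x[2] + x[1]*x[3] = -9
  r_xx[3] = x[0]*x[3] = 6
r_xx = [6, -9, -6, 22, -6, -9, 6]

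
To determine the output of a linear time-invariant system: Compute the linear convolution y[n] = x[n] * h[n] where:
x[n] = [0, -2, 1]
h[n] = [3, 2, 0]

y[n] = sum_k x[k]*h[n-k]. Output length = len(x) + len(h) - 1 = 3 + 3 - 1 = 5.
y[0] = 0*3 = 0
y[1] = -2*3 + 0*2 = -6
y[2] = 1*3 + -2*2 + 0*0 = -1
y[3] = 1*2 + -2*0 = 2
y[4] = 1*0 = 0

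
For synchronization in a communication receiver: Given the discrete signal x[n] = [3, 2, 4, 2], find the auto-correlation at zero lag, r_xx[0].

The auto-correlation at zero lag r_xx[0] equals the signal energy.
r_xx[0] = sum of x[n]^2 = 3^2 + 2^2 + 4^2 + 2^2
= 9 + 4 + 16 + 4 = 33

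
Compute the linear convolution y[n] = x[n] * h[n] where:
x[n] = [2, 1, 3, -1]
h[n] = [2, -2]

y[n] = sum_k x[k]*h[n-k]. Output length = len(x) + len(h) - 1 = 4 + 2 - 1 = 5.
y[0] = 2*2 = 4
y[1] = 1*2 + 2*-2 = -2
y[2] = 3*2 + 1*-2 = 4
y[3] = -1*2 + 3*-2 = -8
y[4] = -1*-2 = 2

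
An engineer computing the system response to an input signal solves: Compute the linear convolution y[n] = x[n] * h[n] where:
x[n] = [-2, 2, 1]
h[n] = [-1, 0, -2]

y[n] = sum_k x[k]*h[n-k]. Output length = len(x) + len(h) - 1 = 3 + 3 - 1 = 5.
y[0] = -2*-1 = 2
y[1] = 2*-1 + -2*0 = -2
y[2] = 1*-1 + 2*0 + -2*-2 = 3
y[3] = 1*0 + 2*-2 = -4
y[4] = 1*-2 = -2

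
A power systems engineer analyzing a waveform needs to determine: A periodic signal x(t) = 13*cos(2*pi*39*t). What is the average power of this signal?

Average power of A*cos(wt) is A^2/2.
P = 13^2 / 2 = 169/2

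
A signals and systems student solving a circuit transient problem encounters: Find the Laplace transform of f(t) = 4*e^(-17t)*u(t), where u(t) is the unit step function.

Standard Laplace transform pair:
e^(-at)*u(t) <-> 1/(s+a)
With a = 17: L{4*e^(-17t)*u(t)} = 4/(s+17), ROC: Re(s) > -17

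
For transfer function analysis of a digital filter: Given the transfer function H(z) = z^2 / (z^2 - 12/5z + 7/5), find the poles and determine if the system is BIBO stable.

Poles are roots of the denominator: z^2 - 12/5z + 7/5 = 0.
Quadratic formula: z = [-(-12/5) +/- sqrt((-12/5)^2 - 4*(7/5))] / 2
Discriminant = 144/25 - 28/5 = 4/25; sqrt = 2/5.
z = (12/5 +/- 2/5) / 2 => z = 7/5 or z = 1.
|p1| = 7/5, |p2| = 1.
For BIBO stability, all poles must lie inside the unit circle (|p| < 1).
System is UNSTABLE since at least one |p| >= 1.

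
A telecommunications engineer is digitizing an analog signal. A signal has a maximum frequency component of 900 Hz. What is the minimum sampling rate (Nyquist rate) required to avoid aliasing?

By the Nyquist-Shannon sampling theorem,
the minimum sampling rate (Nyquist rate) must be at least 2 * f_max.
Nyquist rate = 2 * 900 Hz = 1800 Hz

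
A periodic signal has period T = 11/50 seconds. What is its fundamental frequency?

The fundamental frequency is the reciprocal of the period.
f = 1/T = 1/(11/50) = 50/11 Hz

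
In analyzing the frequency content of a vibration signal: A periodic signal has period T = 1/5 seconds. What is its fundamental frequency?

The fundamental frequency is the reciprocal of the period.
f = 1/T = 1/(1/5) = 5 Hz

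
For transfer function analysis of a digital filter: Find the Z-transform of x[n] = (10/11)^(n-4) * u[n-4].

Time-shifting property: if X(z) = Z{x[n]}, then Z{x[n-d]} = z^(-d) * X(z)
X(z) = z/(z - 10/11) for x[n] = (10/11)^n * u[n]
Z{x[n-4]} = z^(-4) * z/(z - 10/11) = z^(-3)/(z - 10/11)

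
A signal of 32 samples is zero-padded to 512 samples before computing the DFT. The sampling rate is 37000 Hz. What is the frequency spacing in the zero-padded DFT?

Original DFT: N = 32, resolution = f_s/N = 37000/32 = 4625/4 Hz
Zero-padded DFT: N = 512, resolution = f_s/N = 37000/512 = 4625/64 Hz
Zero-padding interpolates the spectrum (finer frequency grid)
but does NOT improve the true spectral resolution (ability to resolve close frequencies).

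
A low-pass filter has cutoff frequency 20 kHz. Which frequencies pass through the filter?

A low-pass filter passes all frequencies below the cutoff frequency 20 kHz and attenuates higher frequencies.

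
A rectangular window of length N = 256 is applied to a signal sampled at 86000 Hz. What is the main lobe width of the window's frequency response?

For a rectangular window of length N,
the main lobe width in frequency is 2*f_s/N.
= 2*86000/256 = 5375/8 Hz
This determines the minimum frequency separation for resolving two sinusoids.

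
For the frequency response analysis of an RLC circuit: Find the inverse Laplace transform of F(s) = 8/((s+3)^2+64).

Standard pair: w/((s+a)^2+w^2) <-> e^(-at)*sin(wt)*u(t)
With a=3, w=8: f(t) = e^(-3t)*sin(8t)*u(t)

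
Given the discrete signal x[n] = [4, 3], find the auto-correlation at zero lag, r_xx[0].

The auto-correlation at zero lag r_xx[0] equals the signal energy.
r_xx[0] = sum of x[n]^2 = 4^2 + 3^2
= 16 + 9 = 25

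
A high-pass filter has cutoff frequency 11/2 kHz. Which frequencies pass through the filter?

A high-pass filter passes all frequencies above the cutoff frequency 11/2 kHz and attenuates lower frequencies.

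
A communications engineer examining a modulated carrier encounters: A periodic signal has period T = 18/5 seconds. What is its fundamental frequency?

The fundamental frequency is the reciprocal of the period.
f = 1/T = 1/(18/5) = 5/18 Hz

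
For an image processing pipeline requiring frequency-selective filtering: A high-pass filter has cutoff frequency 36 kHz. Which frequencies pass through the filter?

A high-pass filter passes all frequencies above the cutoff frequency 36 kHz and attenuates lower frequencies.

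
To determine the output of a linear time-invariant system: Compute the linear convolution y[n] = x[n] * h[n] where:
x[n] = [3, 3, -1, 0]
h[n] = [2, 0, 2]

y[n] = sum_k x[k]*h[n-k]. Output length = len(x) + len(h) - 1 = 4 + 3 - 1 = 6.
y[0] = 3*2 = 6
y[1] = 3*2 + 3*0 = 6
y[2] = -1*2 + 3*0 + 3*2 = 4
y[3] = 0*2 + -1*0 + 3*2 = 6
y[4] = 0*0 + -1*2 = -2
y[5] = 0*2 = 0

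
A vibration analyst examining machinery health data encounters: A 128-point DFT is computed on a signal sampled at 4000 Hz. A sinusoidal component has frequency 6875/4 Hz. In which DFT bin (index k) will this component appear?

DFT frequency resolution = f_s/N = 4000/128 = 125/4 Hz
Bin index k = f_signal / resolution = 6875/4 / 125/4 = 55
The signal frequency 6875/4 Hz falls in DFT bin k = 55.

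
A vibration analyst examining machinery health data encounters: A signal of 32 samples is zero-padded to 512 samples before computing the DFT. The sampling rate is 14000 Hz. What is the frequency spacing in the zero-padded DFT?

Original DFT: N = 32, resolution = f_s/N = 14000/32 = 875/2 Hz
Zero-padded DFT: N = 512, resolution = f_s/N = 14000/512 = 875/32 Hz
Zero-padding interpolates the spectrum (finer frequency grid)
but does NOT improve the true spectral resolution (ability to resolve close frequencies).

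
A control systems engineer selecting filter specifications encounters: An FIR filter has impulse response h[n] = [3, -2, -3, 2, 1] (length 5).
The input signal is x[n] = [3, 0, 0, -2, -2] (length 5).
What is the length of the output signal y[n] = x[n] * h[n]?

For linear convolution, the output length is:
len(y) = len(x) + len(h) - 1 = 5 + 5 - 1 = 9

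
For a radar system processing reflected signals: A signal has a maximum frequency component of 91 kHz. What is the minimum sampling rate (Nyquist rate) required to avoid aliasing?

By the Nyquist-Shannon sampling theorem,
the minimum sampling rate (Nyquist rate) must be at least 2 * f_max.
Nyquist rate = 2 * 91 kHz = 182 kHz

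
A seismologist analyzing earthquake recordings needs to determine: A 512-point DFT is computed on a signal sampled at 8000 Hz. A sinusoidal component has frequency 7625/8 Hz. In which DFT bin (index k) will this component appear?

DFT frequency resolution = f_s/N = 8000/512 = 125/8 Hz
Bin index k = f_signal / resolution = 7625/8 / 125/8 = 61
The signal frequency 7625/8 Hz falls in DFT bin k = 61.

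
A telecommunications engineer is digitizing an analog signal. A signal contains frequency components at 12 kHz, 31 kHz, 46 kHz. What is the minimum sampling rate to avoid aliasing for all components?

The highest frequency component is f_max = 46 kHz.
Nyquist rate = 2 * f_max = 2 * 46 kHz = 92 kHz.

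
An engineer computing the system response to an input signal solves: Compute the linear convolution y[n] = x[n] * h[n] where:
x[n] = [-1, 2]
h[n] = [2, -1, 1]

y[n] = sum_k x[k]*h[n-k]. Output length = len(x) + len(h) - 1 = 2 + 3 - 1 = 4.
y[0] = -1*2 = -2
y[1] = 2*2 + -1*-1 = 5
y[2] = 2*-1 + -1*1 = -3
y[3] = 2*1 = 2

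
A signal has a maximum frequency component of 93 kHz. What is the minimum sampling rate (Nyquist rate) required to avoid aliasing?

By the Nyquist-Shannon sampling theorem,
the minimum sampling rate (Nyquist rate) must be at least 2 * f_max.
Nyquist rate = 2 * 93 kHz = 186 kHz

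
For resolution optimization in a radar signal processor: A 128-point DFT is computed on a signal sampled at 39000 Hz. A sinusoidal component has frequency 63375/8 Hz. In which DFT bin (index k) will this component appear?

DFT frequency resolution = f_s/N = 39000/128 = 4875/16 Hz
Bin index k = f_signal / resolution = 63375/8 / 4875/16 = 26
The signal frequency 63375/8 Hz falls in DFT bin k = 26.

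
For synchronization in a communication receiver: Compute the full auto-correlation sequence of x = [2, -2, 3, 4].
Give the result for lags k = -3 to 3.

r_xx[k] = sum_m x[m]*x[m+k], indexed from 0, for k = -3 to 3:
  r_xx[-3] = x[3]*x[0] = 8
  r_xx[-2] = x[2]*x[0] + x[3]*x[1] = -2
  r_xx[-1] = x[1]*x[0] + x[2]*x[1] + x[3]*x[2] = 2
  r_xx[0] = x[0]*x[0] + x[1]*x[1] + x[2]*x[2] + x[3]*x[3] = 33
  r_xx[1] = x[0]*x[1] + x[1]*x[2] + x[2]*x[3] = 2
  r_xx[2] = x[0]*x[2] + x[1]*x[3] = -2
  r_xx[3] = x[0]*x[3] = 8
r_xx = [8, -2, 2, 33, 2, -2, 8]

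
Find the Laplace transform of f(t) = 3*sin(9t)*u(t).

Standard pair: sin(wt)*u(t) <-> w/(s^2+w^2)
With w = 9: L{3*sin(9t)*u(t)} = 27/(s^2+81)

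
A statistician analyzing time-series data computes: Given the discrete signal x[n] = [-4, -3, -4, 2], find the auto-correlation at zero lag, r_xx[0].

The auto-correlation at zero lag r_xx[0] equals the signal energy.
r_xx[0] = sum of x[n]^2 = (-4)^2 + (-3)^2 + (-4)^2 + 2^2
= 16 + 9 + 16 + 4 = 45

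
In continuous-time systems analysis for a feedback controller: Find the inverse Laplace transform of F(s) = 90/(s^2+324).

Standard pair: w/(s^2+w^2) <-> sin(wt)*u(t)
Recognize w^2 = 324, so w = 18; numerator 90 = 5*18.
f(t) = 5*sin(18t)*u(t)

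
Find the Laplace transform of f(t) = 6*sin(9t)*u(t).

Standard pair: sin(wt)*u(t) <-> w/(s^2+w^2)
With w = 9: L{6*sin(9t)*u(t)} = 54/(s^2+81)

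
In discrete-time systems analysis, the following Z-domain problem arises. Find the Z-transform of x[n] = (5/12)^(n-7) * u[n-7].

Time-shifting property: if X(z) = Z{x[n]}, then Z{x[n-d]} = z^(-d) * X(z)
X(z) = z/(z - 5/12) for x[n] = (5/12)^n * u[n]
Z{x[n-7]} = z^(-7) * z/(z - 5/12) = z^(-6)/(z - 5/12)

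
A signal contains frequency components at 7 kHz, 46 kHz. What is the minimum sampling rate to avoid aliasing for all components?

The highest frequency component is f_max = 46 kHz.
Nyquist rate = 2 * f_max = 2 * 46 kHz = 92 kHz.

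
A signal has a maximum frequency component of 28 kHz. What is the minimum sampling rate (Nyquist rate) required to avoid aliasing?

By the Nyquist-Shannon sampling theorem,
the minimum sampling rate (Nyquist rate) must be at least 2 * f_max.
Nyquist rate = 2 * 28 kHz = 56 kHz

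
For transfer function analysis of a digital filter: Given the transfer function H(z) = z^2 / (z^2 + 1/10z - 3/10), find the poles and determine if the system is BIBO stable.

Poles are roots of the denominator: z^2 + 1/10z - 3/10 = 0.
Quadratic formula: z = [-(1/10) +/- sqrt((1/10)^2 - 4*(-3/10))] / 2
Discriminant = 1/100 + 6/5 = 121/100; sqrt = 11/10.
z = (-1/10 +/- 11/10) / 2 => z = 1/2 or z = -3/5.
|p1| = 1/2, |p2| = 3/5.
For BIBO stability, all poles must lie inside the unit circle (|p| < 1).
System is STABLE since both |p| < 1.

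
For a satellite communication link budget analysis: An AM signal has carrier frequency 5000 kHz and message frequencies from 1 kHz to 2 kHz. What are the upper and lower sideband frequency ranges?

Upper sideband (USB) = fc + [fm_low, fm_high] = 5000 + [1, 2] = [5001, 5002] kHz
Lower sideband (LSB) = fc - [fm_high, fm_low] = 5000 - [2, 1] = [4998, 4999] kHz
Total occupied spectrum: 4998 kHz to 5002 kHz (plus carrier at 5000 kHz)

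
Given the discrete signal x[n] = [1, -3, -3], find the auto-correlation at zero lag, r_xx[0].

The auto-correlation at zero lag r_xx[0] equals the signal energy.
r_xx[0] = sum of x[n]^2 = 1^2 + (-3)^2 + (-3)^2
= 1 + 9 + 9 = 19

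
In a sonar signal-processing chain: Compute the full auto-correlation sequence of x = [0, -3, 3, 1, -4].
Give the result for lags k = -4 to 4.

r_xx[k] = sum_m x[m]*x[m+k], indexed from 0, for k = -4 to 4:
  r_xx[-4] = x[4]*x[0] = 0
  r_xx[-3] = x[3]*x[0] + x[4]*x[1] = 12
  r_xx[-2] = x[2]*x[0] + x[3]*x[1] + x[4]*x[2] = -15
  r_xx[-1] = x[1]*x[0] + x[2]*x[1] + x[3]*x[2] + x[4]*x[3] = -10
  r_xx[0] = x[0]*x[0] + x[1]*x[1] + x[2]*x[2] + x[3]*x[3] + x[4]*x[4] = 35
  r_xx[1] = x[0]*x[1] + x[1]*x[2] + x[2]*x[3] + x[3]*x[4] = -10
  r_xx[2] = x[0]*x[2] + x[1]*x[3] + x[2]*x[4] = -15
  r_xx[3] = x[0]*x[3] + x[1]*x[4] = 12
  r_xx[4] = x[0]*x[4] = 0
r_xx = [0, 12, -15, -10, 35, -10, -15, 12, 0]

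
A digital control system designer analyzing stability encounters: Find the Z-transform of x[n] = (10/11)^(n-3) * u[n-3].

Time-shifting property: if X(z) = Z{x[n]}, then Z{x[n-d]} = z^(-d) * X(z)
X(z) = z/(z - 10/11) for x[n] = (10/11)^n * u[n]
Z{x[n-3]} = z^(-3) * z/(z - 10/11) = z^(-2)/(z - 10/11)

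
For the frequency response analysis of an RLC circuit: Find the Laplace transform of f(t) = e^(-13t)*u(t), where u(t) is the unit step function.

Standard Laplace transform pair:
e^(-at)*u(t) <-> 1/(s+a)
With a = 13: L{e^(-13t)*u(t)} = 1/(s+13), ROC: Re(s) > -13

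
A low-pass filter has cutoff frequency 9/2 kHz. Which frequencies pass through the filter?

A low-pass filter passes all frequencies below the cutoff frequency 9/2 kHz and attenuates higher frequencies.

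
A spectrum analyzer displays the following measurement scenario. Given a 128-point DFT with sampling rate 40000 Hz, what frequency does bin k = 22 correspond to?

The frequency of DFT bin k is: f_k = k * f_s / N
f_22 = 22 * 40000 / 128 = 6875 Hz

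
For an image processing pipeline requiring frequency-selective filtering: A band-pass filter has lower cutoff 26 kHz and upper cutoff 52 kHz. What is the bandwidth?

Bandwidth = f_high - f_low
= 52 kHz - 26 kHz = 26 kHz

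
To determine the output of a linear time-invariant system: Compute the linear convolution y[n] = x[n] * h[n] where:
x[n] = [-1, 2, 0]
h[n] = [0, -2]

y[n] = sum_k x[k]*h[n-k]. Output length = len(x) + len(h) - 1 = 3 + 2 - 1 = 4.
y[0] = -1*0 = 0
y[1] = 2*0 + -1*-2 = 2
y[2] = 0*0 + 2*-2 = -4
y[3] = 0*-2 = 0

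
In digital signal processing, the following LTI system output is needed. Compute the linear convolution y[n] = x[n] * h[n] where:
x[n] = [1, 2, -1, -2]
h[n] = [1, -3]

y[n] = sum_k x[k]*h[n-k]. Output length = len(x) + len(h) - 1 = 4 + 2 - 1 = 5.
y[0] = 1*1 = 1
y[1] = 2*1 + 1*-3 = -1
y[2] = -1*1 + 2*-3 = -7
y[3] = -2*1 + -1*-3 = 1
y[4] = -2*-3 = 6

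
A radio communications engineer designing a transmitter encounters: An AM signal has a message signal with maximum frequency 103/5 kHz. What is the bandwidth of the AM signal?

In AM (double-sideband), the bandwidth is twice the message frequency.
BW = 2 * f_m = 2 * 103/5 kHz = 206/5 kHz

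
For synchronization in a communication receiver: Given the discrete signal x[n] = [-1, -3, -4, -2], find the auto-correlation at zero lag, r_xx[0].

The auto-correlation at zero lag r_xx[0] equals the signal energy.
r_xx[0] = sum of x[n]^2 = (-1)^2 + (-3)^2 + (-4)^2 + (-2)^2
= 1 + 9 + 16 + 4 = 30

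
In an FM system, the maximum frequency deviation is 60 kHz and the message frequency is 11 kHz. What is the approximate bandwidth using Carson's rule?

Carson's rule: BW = 2*(delta_f + f_m)
= 2*(60 + 11) kHz = 142 kHz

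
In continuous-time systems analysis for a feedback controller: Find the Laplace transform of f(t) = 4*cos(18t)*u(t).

Standard pair: cos(wt)*u(t) <-> s/(s^2+w^2)
With w = 18: L{4*cos(18t)*u(t)} = 4s/(s^2+324)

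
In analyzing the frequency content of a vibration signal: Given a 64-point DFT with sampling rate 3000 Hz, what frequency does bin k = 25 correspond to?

The frequency of DFT bin k is: f_k = k * f_s / N
f_25 = 25 * 3000 / 64 = 9375/8 Hz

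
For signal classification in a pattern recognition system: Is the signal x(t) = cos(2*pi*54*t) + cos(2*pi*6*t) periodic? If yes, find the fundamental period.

f1 = 54 Hz, f2 = 6 Hz
Period T1 = 1/54, T2 = 1/6
Ratio T1/T2 = 6/54, which is rational.
The signal is periodic with fundamental period T = 1/GCD(54,6) = 1/6 s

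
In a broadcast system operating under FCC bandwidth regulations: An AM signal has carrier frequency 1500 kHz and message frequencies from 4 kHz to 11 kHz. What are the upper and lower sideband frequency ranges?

Upper sideband (USB) = fc + [fm_low, fm_high] = 1500 + [4, 11] = [1504, 1511] kHz
Lower sideband (LSB) = fc - [fm_high, fm_low] = 1500 - [11, 4] = [1489, 1496] kHz
Total occupied spectrum: 1489 kHz to 1511 kHz (plus carrier at 1500 kHz)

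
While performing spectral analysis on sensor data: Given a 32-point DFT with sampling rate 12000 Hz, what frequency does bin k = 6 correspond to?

The frequency of DFT bin k is: f_k = k * f_s / N
f_6 = 6 * 12000 / 32 = 2250 Hz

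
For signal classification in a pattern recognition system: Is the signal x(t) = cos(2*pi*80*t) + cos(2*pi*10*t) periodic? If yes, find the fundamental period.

f1 = 80 Hz, f2 = 10 Hz
Period T1 = 1/80, T2 = 1/10
Ratio T1/T2 = 10/80, which is rational.
The signal is periodic with fundamental period T = 1/GCD(80,10) = 1/10 s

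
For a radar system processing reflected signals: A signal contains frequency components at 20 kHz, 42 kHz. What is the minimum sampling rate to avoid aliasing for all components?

The highest frequency component is f_max = 42 kHz.
Nyquist rate = 2 * f_max = 2 * 42 kHz = 84 kHz.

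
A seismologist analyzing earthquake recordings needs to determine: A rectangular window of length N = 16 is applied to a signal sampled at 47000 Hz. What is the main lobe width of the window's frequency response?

For a rectangular window of length N,
the main lobe width in frequency is 2*f_s/N.
= 2*47000/16 = 5875 Hz
This determines the minimum frequency separation for resolving two sinusoids.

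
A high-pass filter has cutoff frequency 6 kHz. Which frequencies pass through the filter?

A high-pass filter passes all frequencies above the cutoff frequency 6 kHz and attenuates lower frequencies.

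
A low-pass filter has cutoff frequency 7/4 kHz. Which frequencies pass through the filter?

A low-pass filter passes all frequencies below the cutoff frequency 7/4 kHz and attenuates higher frequencies.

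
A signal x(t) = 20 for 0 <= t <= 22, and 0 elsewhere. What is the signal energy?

Energy = integral of |x(t)|^2 dt over the signal duration
= 20^2 * 22 = 400 * 22 = 8800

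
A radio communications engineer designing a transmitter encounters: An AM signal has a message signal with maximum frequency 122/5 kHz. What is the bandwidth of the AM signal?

In AM (double-sideband), the bandwidth is twice the message frequency.
BW = 2 * f_m = 2 * 122/5 kHz = 244/5 kHz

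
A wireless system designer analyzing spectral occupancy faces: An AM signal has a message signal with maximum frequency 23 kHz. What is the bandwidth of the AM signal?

In AM (double-sideband), the bandwidth is twice the message frequency.
BW = 2 * f_m = 2 * 23 kHz = 46 kHz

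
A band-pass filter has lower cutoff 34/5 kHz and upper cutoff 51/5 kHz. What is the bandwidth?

Bandwidth = f_high - f_low
= 51/5 kHz - 34/5 kHz = 17/5 kHz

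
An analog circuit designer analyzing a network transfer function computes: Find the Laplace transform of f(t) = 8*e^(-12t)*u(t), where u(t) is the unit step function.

Standard Laplace transform pair:
e^(-at)*u(t) <-> 1/(s+a)
With a = 12: L{8*e^(-12t)*u(t)} = 8/(s+12), ROC: Re(s) > -12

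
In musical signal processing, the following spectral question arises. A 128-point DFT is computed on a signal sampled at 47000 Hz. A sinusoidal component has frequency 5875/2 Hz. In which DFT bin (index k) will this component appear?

DFT frequency resolution = f_s/N = 47000/128 = 5875/16 Hz
Bin index k = f_signal / resolution = 5875/2 / 5875/16 = 8
The signal frequency 5875/2 Hz falls in DFT bin k = 8.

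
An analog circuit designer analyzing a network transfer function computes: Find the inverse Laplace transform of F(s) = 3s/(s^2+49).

Standard pair: s/(s^2+w^2) <-> cos(wt)*u(t)
With k=3, w=7: f(t) = 3*cos(7t)*u(t)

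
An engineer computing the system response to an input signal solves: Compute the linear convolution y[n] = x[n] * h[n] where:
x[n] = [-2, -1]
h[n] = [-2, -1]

y[n] = sum_k x[k]*h[n-k]. Output length = len(x) + len(h) - 1 = 2 + 2 - 1 = 3.
y[0] = -2*-2 = 4
y[1] = -1*-2 + -2*-1 = 4
y[2] = -1*-1 = 1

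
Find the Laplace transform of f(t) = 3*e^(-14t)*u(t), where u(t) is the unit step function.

Standard Laplace transform pair:
e^(-at)*u(t) <-> 1/(s+a)
With a = 14: L{3*e^(-14t)*u(t)} = 3/(s+14), ROC: Re(s) > -14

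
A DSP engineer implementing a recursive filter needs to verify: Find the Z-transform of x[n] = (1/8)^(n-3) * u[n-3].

Time-shifting property: if X(z) = Z{x[n]}, then Z{x[n-d]} = z^(-d) * X(z)
X(z) = z/(z - 1/8) for x[n] = (1/8)^n * u[n]
Z{x[n-3]} = z^(-3) * z/(z - 1/8) = z^(-2)/(z - 1/8)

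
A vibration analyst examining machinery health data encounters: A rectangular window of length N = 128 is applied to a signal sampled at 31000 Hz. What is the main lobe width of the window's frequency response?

For a rectangular window of length N,
the main lobe width in frequency is 2*f_s/N.
= 2*31000/128 = 3875/8 Hz
This determines the minimum frequency separation for resolving two sinusoids.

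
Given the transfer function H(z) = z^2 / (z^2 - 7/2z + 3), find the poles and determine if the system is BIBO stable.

Poles are roots of the denominator: z^2 - 7/2z + 3 = 0.
Quadratic formula: z = [-(-7/2) +/- sqrt((-7/2)^2 - 4*(3))] / 2
Discriminant = 49/4 - 12 = 1/4; sqrt = 1/2.
z = (7/2 +/- 1/2) / 2 => z = 2 or z = 3/2.
|p1| = 3/2, |p2| = 2.
For BIBO stability, all poles must lie inside the unit circle (|p| < 1).
System is UNSTABLE since at least one |p| >= 1.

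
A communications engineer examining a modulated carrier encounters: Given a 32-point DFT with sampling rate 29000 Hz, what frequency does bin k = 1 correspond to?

The frequency of DFT bin k is: f_k = k * f_s / N
f_1 = 1 * 29000 / 32 = 3625/4 Hz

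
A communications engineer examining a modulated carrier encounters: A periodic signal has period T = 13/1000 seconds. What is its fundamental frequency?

The fundamental frequency is the reciprocal of the period.
f = 1/T = 1/(13/1000) = 1000/13 Hz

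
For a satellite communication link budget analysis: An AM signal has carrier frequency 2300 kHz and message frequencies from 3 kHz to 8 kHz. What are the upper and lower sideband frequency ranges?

Upper sideband (USB) = fc + [fm_low, fm_high] = 2300 + [3, 8] = [2303, 2308] kHz
Lower sideband (LSB) = fc - [fm_high, fm_low] = 2300 - [8, 3] = [2292, 2297] kHz
Total occupied spectrum: 2292 kHz to 2308 kHz (plus carrier at 2300 kHz)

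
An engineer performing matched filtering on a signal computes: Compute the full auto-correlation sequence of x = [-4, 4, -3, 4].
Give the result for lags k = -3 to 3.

r_xx[k] = sum_m x[m]*x[m+k], indexed from 0, for k = -3 to 3:
  r_xx[-3] = x[3]*x[0] = -16
  r_xx[-2] = x[2]*x[0] + x[3]*x[1] = 28
  r_xx[-1] = x[1]*x[0] + x[2]*x[1] + x[3]*x[2] = -40
  r_xx[0] = x[0]*x[0] + x[1]*x[1] + x[2]*x[2] + x[3]*x[3] = 57
  r_xx[1] = x[0]*x[1] + x[1]*x[2] + x[2]*x[3] = -40
  r_xx[2] = x[0]*x[2] + x[1]*x[3] = 28
  r_xx[3] = x[0]*x[3] = -16
r_xx = [-16, 28, -40, 57, -40, 28, -16]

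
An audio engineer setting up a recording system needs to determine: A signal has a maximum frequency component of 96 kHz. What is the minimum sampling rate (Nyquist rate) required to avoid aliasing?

By the Nyquist-Shannon sampling theorem,
the minimum sampling rate (Nyquist rate) must be at least 2 * f_max.
Nyquist rate = 2 * 96 kHz = 192 kHz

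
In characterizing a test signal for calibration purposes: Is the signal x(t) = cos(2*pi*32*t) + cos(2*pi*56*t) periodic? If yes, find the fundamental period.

f1 = 32 Hz, f2 = 56 Hz
Period T1 = 1/32, T2 = 1/56
Ratio T1/T2 = 56/32, which is rational.
The signal is periodic with fundamental period T = 1/GCD(32,56) = 1/8 s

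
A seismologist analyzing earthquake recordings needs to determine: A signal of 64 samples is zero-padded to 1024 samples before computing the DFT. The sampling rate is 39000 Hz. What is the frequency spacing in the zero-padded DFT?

Original DFT: N = 64, resolution = f_s/N = 39000/64 = 4875/8 Hz
Zero-padded DFT: N = 1024, resolution = f_s/N = 39000/1024 = 4875/128 Hz
Zero-padding interpolates the spectrum (finer frequency grid)
but does NOT improve the true spectral resolution (ability to resolve close frequencies).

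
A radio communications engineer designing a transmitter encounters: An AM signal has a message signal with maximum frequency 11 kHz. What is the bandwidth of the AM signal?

In AM (double-sideband), the bandwidth is twice the message frequency.
BW = 2 * f_m = 2 * 11 kHz = 22 kHz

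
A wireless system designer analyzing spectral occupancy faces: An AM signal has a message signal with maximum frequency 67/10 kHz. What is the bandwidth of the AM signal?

In AM (double-sideband), the bandwidth is twice the message frequency.
BW = 2 * f_m = 2 * 67/10 kHz = 67/5 kHz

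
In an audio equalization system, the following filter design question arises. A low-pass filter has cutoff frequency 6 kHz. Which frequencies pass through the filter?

A low-pass filter passes all frequencies below the cutoff frequency 6 kHz and attenuates higher frequencies.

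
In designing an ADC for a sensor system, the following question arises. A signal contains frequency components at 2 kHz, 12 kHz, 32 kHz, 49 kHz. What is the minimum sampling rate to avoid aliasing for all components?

The highest frequency component is f_max = 49 kHz.
Nyquist rate = 2 * f_max = 2 * 49 kHz = 98 kHz.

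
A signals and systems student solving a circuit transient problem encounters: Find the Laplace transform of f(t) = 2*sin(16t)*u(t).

Standard pair: sin(wt)*u(t) <-> w/(s^2+w^2)
With w = 16: L{2*sin(16t)*u(t)} = 32/(s^2+256)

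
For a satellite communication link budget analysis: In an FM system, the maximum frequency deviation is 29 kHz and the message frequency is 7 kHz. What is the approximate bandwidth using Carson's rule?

Carson's rule: BW = 2*(delta_f + f_m)
= 2*(29 + 7) kHz = 72 kHz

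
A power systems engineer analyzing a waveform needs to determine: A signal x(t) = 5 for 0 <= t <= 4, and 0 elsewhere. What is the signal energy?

Energy = integral of |x(t)|^2 dt over the signal duration
= 5^2 * 4 = 25 * 4 = 100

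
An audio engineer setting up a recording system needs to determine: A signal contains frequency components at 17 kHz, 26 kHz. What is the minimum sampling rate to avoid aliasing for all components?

The highest frequency component is f_max = 26 kHz.
Nyquist rate = 2 * f_max = 2 * 26 kHz = 52 kHz.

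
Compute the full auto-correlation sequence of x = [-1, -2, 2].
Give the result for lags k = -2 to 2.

r_xx[k] = sum_m x[m]*x[m+k], indexed from 0, for k = -2 to 2:
  r_xx[-2] = x[2]*x[0] = -2
  r_xx[-1] = x[1]*x[0] + x[2]*x[1] = -2
  r_xx[0] = x[0]*x[0] + x[1]*x[1] + x[2]*x[2] = 9
  r_xx[1] = x[0]*x[1] + x[1]*x[2] = -2
  r_xx[2] = x[0]*x[2] = -2
r_xx = [-2, -2, 9, -2, -2]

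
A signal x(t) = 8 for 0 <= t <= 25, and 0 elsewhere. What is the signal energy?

Energy = integral of |x(t)|^2 dt over the signal duration
= 8^2 * 25 = 64 * 25 = 1600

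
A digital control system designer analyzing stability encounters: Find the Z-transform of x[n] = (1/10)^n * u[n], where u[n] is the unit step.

The Z-transform of a^n * u[n] is z/(z-a) for |z| > |a|.
Here a = 1/10, so X(z) = z/(z - (1/10)) = 10z/(10z - 1)
ROC: |z| > 1/10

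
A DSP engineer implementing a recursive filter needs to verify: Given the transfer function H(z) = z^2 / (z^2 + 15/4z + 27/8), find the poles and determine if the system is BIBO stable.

Poles are roots of the denominator: z^2 + 15/4z + 27/8 = 0.
Quadratic formula: z = [-(15/4) +/- sqrt((15/4)^2 - 4*(27/8))] / 2
Discriminant = 225/16 - 27/2 = 9/16; sqrt = 3/4.
z = (-15/4 +/- 3/4) / 2 => z = -3/2 or z = -9/4.
|p1| = 3/2, |p2| = 9/4.
For BIBO stability, all poles must lie inside the unit circle (|p| < 1).
System is UNSTABLE since at least one |p| >= 1.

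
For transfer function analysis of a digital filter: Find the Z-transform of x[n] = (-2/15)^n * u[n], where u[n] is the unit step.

The Z-transform of a^n * u[n] is z/(z-a) for |z| > |a|.
Here a = -2/15, so X(z) = z/(z - (-2/15)) = 15z/(15z + 2)
ROC: |z| > 2/15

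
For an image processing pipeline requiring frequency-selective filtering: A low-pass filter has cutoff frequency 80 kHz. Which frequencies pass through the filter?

A low-pass filter passes all frequencies below the cutoff frequency 80 kHz and attenuates higher frequencies.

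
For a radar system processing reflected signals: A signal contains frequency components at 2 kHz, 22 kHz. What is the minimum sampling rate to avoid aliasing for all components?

The highest frequency component is f_max = 22 kHz.
Nyquist rate = 2 * f_max = 2 * 22 kHz = 44 kHz.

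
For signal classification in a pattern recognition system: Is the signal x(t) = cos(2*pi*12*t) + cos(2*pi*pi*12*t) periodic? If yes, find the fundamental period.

f1 = 12 Hz, f2 = 12*pi Hz
Ratio f2/f1 = pi, which is irrational.
Since the frequency ratio is irrational, no common period exists.
The signal is not periodic.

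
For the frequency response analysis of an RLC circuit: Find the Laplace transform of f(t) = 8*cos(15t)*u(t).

Standard pair: cos(wt)*u(t) <-> s/(s^2+w^2)
With w = 15: L{8*cos(15t)*u(t)} = 8s/(s^2+225)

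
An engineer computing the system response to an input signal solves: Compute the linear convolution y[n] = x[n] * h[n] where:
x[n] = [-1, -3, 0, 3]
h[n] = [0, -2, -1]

y[n] = sum_k x[k]*h[n-k]. Output length = len(x) + len(h) - 1 = 4 + 3 - 1 = 6.
y[0] = -1*0 = 0
y[1] = -3*0 + -1*-2 = 2
y[2] = 0*0 + -3*-2 + -1*-1 = 7
y[3] = 3*0 + 0*-2 + -3*-1 = 3
y[4] = 3*-2 + 0*-1 = -6
y[5] = 3*-1 = -3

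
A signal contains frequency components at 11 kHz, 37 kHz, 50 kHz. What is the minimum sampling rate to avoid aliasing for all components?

The highest frequency component is f_max = 50 kHz.
Nyquist rate = 2 * f_max = 2 * 50 kHz = 100 kHz.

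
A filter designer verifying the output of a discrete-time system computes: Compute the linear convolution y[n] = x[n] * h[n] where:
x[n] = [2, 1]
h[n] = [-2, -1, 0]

y[n] = sum_k x[k]*h[n-k]. Output length = len(x) + len(h) - 1 = 2 + 3 - 1 = 4.
y[0] = 2*-2 = -4
y[1] = 1*-2 + 2*-1 = -4
y[2] = 1*-1 + 2*0 = -1
y[3] = 1*0 = 0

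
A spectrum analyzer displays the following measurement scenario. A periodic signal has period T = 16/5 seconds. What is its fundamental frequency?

The fundamental frequency is the reciprocal of the period.
f = 1/T = 1/(16/5) = 5/16 Hz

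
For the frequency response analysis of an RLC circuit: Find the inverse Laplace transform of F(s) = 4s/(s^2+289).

Standard pair: s/(s^2+w^2) <-> cos(wt)*u(t)
With k=4, w=17: f(t) = 4*cos(17t)*u(t)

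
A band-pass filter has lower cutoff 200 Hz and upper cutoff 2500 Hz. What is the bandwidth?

Bandwidth = f_high - f_low
= 2500 Hz - 200 Hz = 2300 Hz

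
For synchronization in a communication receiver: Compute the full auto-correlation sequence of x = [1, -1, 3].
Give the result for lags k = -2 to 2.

r_xx[k] = sum_m x[m]*x[m+k], indexed from 0, for k = -2 to 2:
  r_xx[-2] = x[2]*x[0] = 3
  r_xx[-1] = x[1]*x[0] + x[2]*x[1] = -4
  r_xx[0] = x[0]*x[0] + x[1]*x[1] + x[2]*x[2] = 11
  r_xx[1] = x[0]*x[1] + x[1]*x[2] = -4
  r_xx[2] = x[0]*x[2] = 3
r_xx = [3, -4, 11, -4, 3]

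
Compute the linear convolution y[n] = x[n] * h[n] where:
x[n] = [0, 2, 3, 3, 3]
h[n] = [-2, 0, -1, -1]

y[n] = sum_k x[k]*h[n-k]. Output length = len(x) + len(h) - 1 = 5 + 4 - 1 = 8.
y[0] = 0*-2 = 0
y[1] = 2*-2 + 0*0 = -4
y[2] = 3*-2 + 2*0 + 0*-1 = -6
y[3] = 3*-2 + 3*0 + 2*-1 + 0*-1 = -8
y[4] = 3*-2 + 3*0 + 3*-1 + 2*-1 = -11
y[5] = 3*0 + 3*-1 + 3*-1 = -6
y[6] = 3*-1 + 3*-1 = -6
y[7] = 3*-1 = -3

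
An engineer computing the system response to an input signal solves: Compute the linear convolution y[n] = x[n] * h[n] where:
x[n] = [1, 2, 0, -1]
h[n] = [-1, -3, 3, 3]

y[n] = sum_k x[k]*h[n-k]. Output length = len(x) + len(h) - 1 = 4 + 4 - 1 = 7.
y[0] = 1*-1 = -1
y[1] = 2*-1 + 1*-3 = -5
y[2] = 0*-1 + 2*-3 + 1*3 = -3
y[3] = -1*-1 + 0*-3 + 2*3 + 1*3 = 10
y[4] = -1*-3 + 0*3 + 2*3 = 9
y[5] = -1*3 + 0*3 = -3
y[6] = -1*3 = -3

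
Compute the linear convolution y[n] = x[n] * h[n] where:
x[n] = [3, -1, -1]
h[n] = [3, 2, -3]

y[n] = sum_k x[k]*h[n-k]. Output length = len(x) + len(h) - 1 = 3 + 3 - 1 = 5.
y[0] = 3*3 = 9
y[1] = -1*3 + 3*2 = 3
y[2] = -1*3 + -1*2 + 3*-3 = -14
y[3] = -1*2 + -1*-3 = 1
y[4] = -1*-3 = 3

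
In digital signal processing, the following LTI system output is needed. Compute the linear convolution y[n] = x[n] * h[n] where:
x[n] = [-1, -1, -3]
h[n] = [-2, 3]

y[n] = sum_k x[k]*h[n-k]. Output length = len(x) + len(h) - 1 = 3 + 2 - 1 = 4.
y[0] = -1*-2 = 2
y[1] = -1*-2 + -1*3 = -1
y[2] = -3*-2 + -1*3 = 3
y[3] = -3*3 = -9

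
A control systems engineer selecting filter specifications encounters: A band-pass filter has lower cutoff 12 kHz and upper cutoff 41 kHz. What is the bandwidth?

Bandwidth = f_high - f_low
= 41 kHz - 12 kHz = 29 kHz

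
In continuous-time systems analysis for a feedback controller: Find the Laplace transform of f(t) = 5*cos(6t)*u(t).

Standard pair: cos(wt)*u(t) <-> s/(s^2+w^2)
With w = 6: L{5*cos(6t)*u(t)} = 5s/(s^2+36)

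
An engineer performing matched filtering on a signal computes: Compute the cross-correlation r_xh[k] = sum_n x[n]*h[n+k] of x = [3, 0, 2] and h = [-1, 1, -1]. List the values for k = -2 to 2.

Both sequences indexed from 0 and zero outside their support.
Lags with overlap: k = -2 to 2.
  r_xh[-2] = x[2]*h[0] = -2
  r_xh[-1] = x[1]*h[0] + x[2]*h[1] = 2
  r_xh[0] = x[0]*h[0] + x[1]*h[1] + x[2]*h[2] = -5
  r_xh[1] = x[0]*h[1] + x[1]*h[2] = 3
  r_xh[2] = x[0]*h[2] = -3
r_xh = [-2, 2, -5, 3, -3] (for k = -2, ..., 2)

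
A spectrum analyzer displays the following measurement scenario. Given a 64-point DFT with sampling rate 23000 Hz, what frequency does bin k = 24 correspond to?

The frequency of DFT bin k is: f_k = k * f_s / N
f_24 = 24 * 23000 / 64 = 8625 Hz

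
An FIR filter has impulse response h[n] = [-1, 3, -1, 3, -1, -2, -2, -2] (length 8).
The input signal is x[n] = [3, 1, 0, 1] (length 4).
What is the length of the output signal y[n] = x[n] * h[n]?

For linear convolution, the output length is:
len(y) = len(x) + len(h) - 1 = 4 + 8 - 1 = 11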